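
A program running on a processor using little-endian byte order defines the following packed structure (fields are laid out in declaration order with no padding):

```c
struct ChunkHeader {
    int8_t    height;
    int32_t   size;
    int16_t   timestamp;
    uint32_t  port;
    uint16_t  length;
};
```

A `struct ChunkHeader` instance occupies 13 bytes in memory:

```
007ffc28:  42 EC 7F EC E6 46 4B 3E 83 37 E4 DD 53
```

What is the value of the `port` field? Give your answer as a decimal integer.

3828843326

`port` follows `height` (1 B), `size` (4 B), `timestamp` (2 B), so it starts at offset 1 + 4 + 2 = 7 and occupies 4 bytes.
Bytes at offsets 7..10: 3E 83 37 E4.
Little-endian: lowest address holds the least-significant byte.
Reassemble most-significant byte first: E4 37 83 3E → 0xE437833E.
0xE437833E = 3828843326.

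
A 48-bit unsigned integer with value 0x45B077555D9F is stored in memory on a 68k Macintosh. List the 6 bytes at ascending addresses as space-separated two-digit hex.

45 B0 77 55 5D 9F

Split into bytes (most-significant first): 45 B0 77 55 5D 9F.
Big-endian: lowest address holds the most-significant byte.
So the memory order matches the most-significant-first order: 45 B0 77 55 5D 9F.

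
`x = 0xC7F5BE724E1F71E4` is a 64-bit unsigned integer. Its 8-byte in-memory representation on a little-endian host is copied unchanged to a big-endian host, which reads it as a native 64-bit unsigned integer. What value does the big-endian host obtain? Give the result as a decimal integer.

Stored little-endian, the bytes at ascending addresses are E4 71 1F 4E 72 BE F5 C7.
Read back as big-endian, the last byte is least significant, giving 0xE4711F4E72BEF5C7.
0xE4711F4E72BEF5C7 = 16460972534808901063.

16460972534808901063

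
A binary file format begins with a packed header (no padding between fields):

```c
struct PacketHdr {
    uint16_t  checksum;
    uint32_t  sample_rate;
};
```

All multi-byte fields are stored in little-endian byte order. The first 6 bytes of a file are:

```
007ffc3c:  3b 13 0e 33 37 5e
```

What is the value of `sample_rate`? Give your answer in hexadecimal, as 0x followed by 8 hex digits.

0x5E37330E

`sample_rate` follows `checksum` (2 bytes), so it starts at byte offset 2 and occupies 4 bytes.
Bytes at offsets 2..5: 0E 33 37 5E.
Little-endian stores the least-significant byte at the lowest address.
Reassemble most-significant byte first: 5E 37 33 0E → 0x5E37330E.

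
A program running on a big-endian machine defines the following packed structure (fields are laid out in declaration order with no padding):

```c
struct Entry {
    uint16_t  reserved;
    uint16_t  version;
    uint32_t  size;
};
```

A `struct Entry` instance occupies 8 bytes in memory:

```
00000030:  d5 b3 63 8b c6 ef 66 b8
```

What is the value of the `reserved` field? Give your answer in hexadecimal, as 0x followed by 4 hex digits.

0xD5B3

`reserved` is the first field, at byte offset 0, occupying 2 bytes.
Bytes at offsets 0..1: D5 B3.
Big-endian stores the most-significant byte at the lowest address.
The bytes are already most-significant first: 0xD5B3.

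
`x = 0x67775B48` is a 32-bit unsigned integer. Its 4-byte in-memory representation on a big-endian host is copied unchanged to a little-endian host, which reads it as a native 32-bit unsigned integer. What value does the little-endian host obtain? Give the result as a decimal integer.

Stored big-endian, the bytes at ascending addresses are 67 77 5B 48.
Read back as little-endian, the first byte is least significant, giving 0x485B7767.
0x485B7767 = 1213953895.

1213953895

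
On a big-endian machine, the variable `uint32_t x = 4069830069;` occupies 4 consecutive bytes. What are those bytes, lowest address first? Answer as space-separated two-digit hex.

4069830069 in hexadecimal, padded to 32 bits, is 0xF294ADB5.
Split into bytes (most-significant first): F2 94 AD B5.
Big-endian: lowest address holds the most-significant byte.
So the memory order matches the most-significant-first order: F2 94 AD B5.

F2 94 AD B5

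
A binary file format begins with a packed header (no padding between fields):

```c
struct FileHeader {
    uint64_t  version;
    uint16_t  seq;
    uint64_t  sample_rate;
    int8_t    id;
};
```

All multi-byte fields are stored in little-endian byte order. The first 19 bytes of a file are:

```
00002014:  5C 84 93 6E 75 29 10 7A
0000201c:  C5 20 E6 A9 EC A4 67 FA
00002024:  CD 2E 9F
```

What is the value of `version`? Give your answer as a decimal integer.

`version` is the first field, at byte offset 0, occupying 8 bytes.
Bytes at offsets 0..7: 5C 84 93 6E 75 29 10 7A.
In little-endian order the low byte comes first in memory.
Reassemble most-significant byte first: 7A 10 29 75 6E 93 84 5C → 0x7A1029756E93845C.
0x7A1029756E93845C = 8795575656597652572.

8795575656597652572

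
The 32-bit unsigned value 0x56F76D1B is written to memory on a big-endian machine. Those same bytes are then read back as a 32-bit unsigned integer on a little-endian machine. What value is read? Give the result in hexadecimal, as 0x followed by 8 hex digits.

Stored big-endian, the bytes at ascending addresses are 56 F7 6D 1B.
Read back as little-endian, the first byte is least significant, giving 0x1B6DF756.

0x1B6DF756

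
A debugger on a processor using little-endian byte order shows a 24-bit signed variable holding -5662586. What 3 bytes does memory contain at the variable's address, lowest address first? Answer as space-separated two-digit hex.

Two's complement of -5662586 in 24 bits: 5662586 = 0x56677A; invert → 0xA99885; add 1 → 0xA99886.
Split into bytes (most-significant first): A9 98 86.
In little-endian order the low byte comes first in memory.
So at ascending addresses the bytes are 86 98 A9.

86 98 A9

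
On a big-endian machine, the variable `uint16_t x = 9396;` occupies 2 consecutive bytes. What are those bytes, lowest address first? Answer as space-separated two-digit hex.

9396 in hexadecimal, padded to 16 bits, is 0x24B4.
Split into bytes (most-significant first): 24 B4.
Big-endian stores the most-significant byte at the lowest address.
So the memory order matches the most-significant-first order: 24 B4.

24 B4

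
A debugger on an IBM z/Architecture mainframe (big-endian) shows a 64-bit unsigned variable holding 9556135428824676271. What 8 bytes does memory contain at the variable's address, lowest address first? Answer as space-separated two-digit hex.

84 9E 36 8A BC 9E B7 AF

9556135428824676271 in hexadecimal, padded to 64 bits, is 0x849E368ABC9EB7AF.
Split into bytes (most-significant first): 84 9E 36 8A BC 9E B7 AF.
In big-endian order the high byte comes first in memory.
So the memory order matches the most-significant-first order: 84 9E 36 8A BC 9E B7 AF.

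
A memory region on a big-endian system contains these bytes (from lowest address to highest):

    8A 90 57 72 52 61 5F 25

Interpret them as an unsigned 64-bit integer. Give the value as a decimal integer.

9984576522400390949

In big-endian order the high byte comes first in memory.
The bytes are already most-significant first: 0x8A90577252615F25.
0x8A90577252615F25 = 9984576522400390949.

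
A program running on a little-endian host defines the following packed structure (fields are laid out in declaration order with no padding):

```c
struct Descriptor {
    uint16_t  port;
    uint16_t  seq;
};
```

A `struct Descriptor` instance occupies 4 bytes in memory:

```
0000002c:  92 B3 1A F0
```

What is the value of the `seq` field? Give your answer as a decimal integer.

`seq` follows `port` (2 bytes), so it starts at byte offset 2 and occupies 2 bytes.
Bytes at offsets 2..3: 1A F0.
Little-endian: lowest address holds the least-significant byte.
Reassemble most-significant byte first: F0 1A → 0xF01A.
0xF01A = 61466.

61466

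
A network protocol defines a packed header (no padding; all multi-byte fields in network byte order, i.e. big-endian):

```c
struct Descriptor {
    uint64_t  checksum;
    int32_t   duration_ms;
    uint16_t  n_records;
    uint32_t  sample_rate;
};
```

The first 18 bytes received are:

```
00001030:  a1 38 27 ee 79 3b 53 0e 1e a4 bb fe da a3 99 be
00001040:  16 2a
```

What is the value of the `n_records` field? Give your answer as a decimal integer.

55971

`n_records` follows `checksum` (8 B), `duration_ms` (4 B), so it starts at offset 8 + 4 = 12 and occupies 2 bytes.
Bytes at offsets 12..13: DA A3.
Big-endian: lowest address holds the most-significant byte.
The bytes are already most-significant first: 0xDAA3.
0xDAA3 = 55971.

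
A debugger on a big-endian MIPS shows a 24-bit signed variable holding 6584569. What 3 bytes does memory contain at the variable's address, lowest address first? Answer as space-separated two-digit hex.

64 78 F9

6584569 in hexadecimal, padded to 24 bits, is 0x6478F9.
Split into bytes (most-significant first): 64 78 F9.
In big-endian order the high byte comes first in memory.
So the memory order matches the most-significant-first order: 64 78 F9.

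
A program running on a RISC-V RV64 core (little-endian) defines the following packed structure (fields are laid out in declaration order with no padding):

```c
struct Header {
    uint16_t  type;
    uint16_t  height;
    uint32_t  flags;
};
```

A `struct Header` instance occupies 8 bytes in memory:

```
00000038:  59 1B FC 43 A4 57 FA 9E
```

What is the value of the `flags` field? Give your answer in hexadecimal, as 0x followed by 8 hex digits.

0x9EFA57A4

`flags` follows `type` (2 B), `height` (2 B), so it starts at offset 2 + 2 = 4 and occupies 4 bytes.
Bytes at offsets 4..7: A4 57 FA 9E.
Little-endian stores the least-significant byte at the lowest address.
Reassemble most-significant byte first: 9E FA 57 A4 → 0x9EFA57A4.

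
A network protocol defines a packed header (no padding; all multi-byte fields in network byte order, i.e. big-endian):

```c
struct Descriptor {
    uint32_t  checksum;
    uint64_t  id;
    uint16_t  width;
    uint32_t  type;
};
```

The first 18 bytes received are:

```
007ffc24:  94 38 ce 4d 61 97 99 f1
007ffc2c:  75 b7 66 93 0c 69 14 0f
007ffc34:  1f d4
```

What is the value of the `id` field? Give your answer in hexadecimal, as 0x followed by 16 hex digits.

`id` follows `checksum` (4 bytes), so it starts at byte offset 4 and occupies 8 bytes.
Bytes at offsets 4..11: 61 97 99 F1 75 B7 66 93.
Big-endian stores the most-significant byte at the lowest address.
The bytes are already most-significant first: 0x619799F175B76693.

0x619799F175B76693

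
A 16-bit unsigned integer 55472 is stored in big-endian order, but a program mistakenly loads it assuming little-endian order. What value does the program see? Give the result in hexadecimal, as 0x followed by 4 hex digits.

0xB0D8

55472 in 16-bit hexadecimal is 0xD8B0.
Stored big-endian, the bytes at ascending addresses are D8 B0.
Read back as little-endian, the first byte is least significant, giving 0xB0D8.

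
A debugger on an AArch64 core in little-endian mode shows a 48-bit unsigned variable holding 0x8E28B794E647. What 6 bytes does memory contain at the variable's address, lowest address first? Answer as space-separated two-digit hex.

Split into bytes (most-significant first): 8E 28 B7 94 E6 47.
Little-endian stores the least-significant byte at the lowest address.
So at ascending addresses the bytes are 47 E6 94 B7 28 8E.

47 E6 94 B7 28 8E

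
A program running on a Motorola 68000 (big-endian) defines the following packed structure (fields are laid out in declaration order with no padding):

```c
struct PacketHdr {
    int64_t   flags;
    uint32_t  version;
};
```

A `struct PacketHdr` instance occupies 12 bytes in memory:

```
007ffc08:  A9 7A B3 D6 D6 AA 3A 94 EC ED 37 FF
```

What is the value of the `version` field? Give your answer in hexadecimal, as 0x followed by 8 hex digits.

`version` follows `flags` (8 bytes), so it starts at byte offset 8 and occupies 4 bytes.
Bytes at offsets 8..11: EC ED 37 FF.
In big-endian order the high byte comes first in memory.
The bytes are already most-significant first: 0xECED37FF.

0xECED37FF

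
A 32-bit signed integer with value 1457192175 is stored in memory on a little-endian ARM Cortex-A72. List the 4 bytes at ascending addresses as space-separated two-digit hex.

1457192175 in hexadecimal, padded to 32 bits, is 0x56DAFCEF.
Split into bytes (most-significant first): 56 DA FC EF.
Little-endian: lowest address holds the least-significant byte.
So at ascending addresses the bytes are EF FC DA 56.

EF FC DA 56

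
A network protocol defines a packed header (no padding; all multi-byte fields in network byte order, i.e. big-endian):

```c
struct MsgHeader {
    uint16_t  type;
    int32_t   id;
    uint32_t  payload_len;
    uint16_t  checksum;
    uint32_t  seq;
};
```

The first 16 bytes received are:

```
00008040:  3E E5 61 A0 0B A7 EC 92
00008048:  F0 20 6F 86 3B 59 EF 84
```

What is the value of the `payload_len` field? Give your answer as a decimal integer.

`payload_len` follows `type` (2 B), `id` (4 B), so it starts at offset 2 + 4 = 6 and occupies 4 bytes.
Bytes at offsets 6..9: EC 92 F0 20.
In big-endian order the high byte comes first in memory.
The bytes are already most-significant first: 0xEC92F020.
0xEC92F020 = 3969052704.

3969052704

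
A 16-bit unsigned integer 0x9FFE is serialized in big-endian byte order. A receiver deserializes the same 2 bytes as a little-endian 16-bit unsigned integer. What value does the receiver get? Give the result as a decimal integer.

Stored big-endian, the bytes at ascending addresses are 9F FE.
Read back as little-endian, the first byte is least significant, giving 0xFE9F.
0xFE9F = 65183.

65183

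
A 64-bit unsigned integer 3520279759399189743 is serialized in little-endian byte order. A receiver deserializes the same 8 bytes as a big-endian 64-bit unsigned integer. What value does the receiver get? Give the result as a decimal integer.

17256945193023429168

3520279759399189743 in 64-bit hexadecimal is 0x30DA8BCA38FC7CEF.
Stored little-endian, the bytes at ascending addresses are EF 7C FC 38 CA 8B DA 30.
Read back as big-endian, the last byte is least significant, giving 0xEF7CFC38CA8BDA30.
0xEF7CFC38CA8BDA30 = 17256945193023429168.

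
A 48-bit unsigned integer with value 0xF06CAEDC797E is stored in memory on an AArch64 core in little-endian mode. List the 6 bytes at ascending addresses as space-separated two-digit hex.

Split into bytes (most-significant first): F0 6C AE DC 79 7E.
Little-endian stores the least-significant byte at the lowest address.
So at ascending addresses the bytes are 7E 79 DC AE 6C F0.

7E 79 DC AE 6C F0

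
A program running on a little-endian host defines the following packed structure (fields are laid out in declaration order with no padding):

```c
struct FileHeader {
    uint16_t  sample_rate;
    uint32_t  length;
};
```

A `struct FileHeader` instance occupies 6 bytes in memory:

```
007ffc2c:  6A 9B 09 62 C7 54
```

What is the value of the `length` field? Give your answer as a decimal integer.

1422352905

`length` follows `sample_rate` (2 bytes), so it starts at byte offset 2 and occupies 4 bytes.
Bytes at offsets 2..5: 09 62 C7 54.
Little-endian stores the least-significant byte at the lowest address.
Reassemble most-significant byte first: 54 C7 62 09 → 0x54C76209.
0x54C76209 = 1422352905.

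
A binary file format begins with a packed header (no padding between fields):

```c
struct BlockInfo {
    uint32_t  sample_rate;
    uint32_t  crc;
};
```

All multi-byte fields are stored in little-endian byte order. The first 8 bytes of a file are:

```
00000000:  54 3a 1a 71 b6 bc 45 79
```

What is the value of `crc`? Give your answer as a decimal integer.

2034613430

`crc` follows `sample_rate` (4 bytes), so it starts at byte offset 4 and occupies 4 bytes.
Bytes at offsets 4..7: B6 BC 45 79.
In little-endian order the low byte comes first in memory.
Reassemble most-significant byte first: 79 45 BC B6 → 0x7945BCB6.
0x7945BCB6 = 2034613430.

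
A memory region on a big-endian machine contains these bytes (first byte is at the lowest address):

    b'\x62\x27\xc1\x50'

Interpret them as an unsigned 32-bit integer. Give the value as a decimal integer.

Big-endian stores the most-significant byte at the lowest address.
The bytes are already most-significant first: 0x6227C150.
0x6227C150 = 1646772560.

1646772560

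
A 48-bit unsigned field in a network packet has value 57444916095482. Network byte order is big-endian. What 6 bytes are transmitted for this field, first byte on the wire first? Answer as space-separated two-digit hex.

57444916095482 in hexadecimal, padded to 48 bits, is 0x343EEFD169FA.
Split into bytes (most-significant first): 34 3E EF D1 69 FA.
Big-endian: lowest address holds the most-significant byte.
So the memory order matches the most-significant-first order: 34 3E EF D1 69 FA.

34 3E EF D1 69 FA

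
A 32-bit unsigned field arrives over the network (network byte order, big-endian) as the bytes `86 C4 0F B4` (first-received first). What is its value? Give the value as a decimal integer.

2260996020

In big-endian order the high byte comes first in memory.
The bytes are already most-significant first: 0x86C40FB4.
0x86C40FB4 = 2260996020.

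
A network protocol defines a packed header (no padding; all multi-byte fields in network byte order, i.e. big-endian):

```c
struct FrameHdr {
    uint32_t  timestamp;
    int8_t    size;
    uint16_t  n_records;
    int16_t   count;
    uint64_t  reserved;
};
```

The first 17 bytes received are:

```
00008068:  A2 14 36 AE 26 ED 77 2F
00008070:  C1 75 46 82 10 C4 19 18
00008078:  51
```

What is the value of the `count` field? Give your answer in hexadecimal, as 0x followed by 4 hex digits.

`count` follows `timestamp` (4 B), `size` (1 B), `n_records` (2 B), so it starts at offset 4 + 1 + 2 = 7 and occupies 2 bytes.
Bytes at offsets 7..8: 2F C1.
Big-endian: lowest address holds the most-significant byte.
The bytes are already most-significant first: 0x2FC1.

0x2FC1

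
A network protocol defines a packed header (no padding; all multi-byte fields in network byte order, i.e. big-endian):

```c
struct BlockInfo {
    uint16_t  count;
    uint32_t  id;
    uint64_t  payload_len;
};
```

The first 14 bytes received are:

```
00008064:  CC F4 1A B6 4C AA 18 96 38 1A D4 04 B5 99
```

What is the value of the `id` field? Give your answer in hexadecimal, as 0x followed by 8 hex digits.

0x1AB64CAA

`id` follows `count` (2 bytes), so it starts at byte offset 2 and occupies 4 bytes.
Bytes at offsets 2..5: 1A B6 4C AA.
Big-endian: lowest address holds the most-significant byte.
The bytes are already most-significant first: 0x1AB64CAA.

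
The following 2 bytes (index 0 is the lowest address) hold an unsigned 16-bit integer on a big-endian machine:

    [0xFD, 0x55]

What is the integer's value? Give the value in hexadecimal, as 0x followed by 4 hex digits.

0xFD55

Big-endian stores the most-significant byte at the lowest address.
The bytes are already most-significant first: 0xFD55.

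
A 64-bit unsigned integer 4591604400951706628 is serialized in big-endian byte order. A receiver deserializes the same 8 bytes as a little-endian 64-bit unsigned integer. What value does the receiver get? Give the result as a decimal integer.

4591604400951706628 in 64-bit hexadecimal is 0x3FB8A7E013D8C404.
Stored big-endian, the bytes at ascending addresses are 3F B8 A7 E0 13 D8 C4 04.
Read back as little-endian, the first byte is least significant, giving 0x04C4D813E0A7B83F.
0x04C4D813E0A7B83F = 343637051472066623.

343637051472066623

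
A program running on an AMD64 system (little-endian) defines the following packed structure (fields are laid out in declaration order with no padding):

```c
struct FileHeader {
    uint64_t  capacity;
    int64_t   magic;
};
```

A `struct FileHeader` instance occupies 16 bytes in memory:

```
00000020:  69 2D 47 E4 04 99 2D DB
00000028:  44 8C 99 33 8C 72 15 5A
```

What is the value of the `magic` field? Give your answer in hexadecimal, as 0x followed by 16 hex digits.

0x5A15728C33998C44

`magic` follows `capacity` (8 bytes), so it starts at byte offset 8 and occupies 8 bytes.
Bytes at offsets 8..15: 44 8C 99 33 8C 72 15 5A.
Little-endian: lowest address holds the least-significant byte.
Reassemble most-significant byte first: 5A 15 72 8C 33 99 8C 44 → 0x5A15728C33998C44.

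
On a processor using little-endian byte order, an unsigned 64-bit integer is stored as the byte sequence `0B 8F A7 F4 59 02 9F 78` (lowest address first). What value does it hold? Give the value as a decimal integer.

In little-endian order the low byte comes first in memory.
Reassemble most-significant byte first: 78 9F 02 59 F4 A7 8F 0B → 0x789F0259F4A78F0B.
0x789F0259F4A78F0B = 8691668391228313355.

8691668391228313355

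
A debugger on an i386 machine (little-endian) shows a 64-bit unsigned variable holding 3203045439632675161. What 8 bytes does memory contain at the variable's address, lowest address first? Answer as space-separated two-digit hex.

59 91 BD 5C DB 80 73 2C

3203045439632675161 in hexadecimal, padded to 64 bits, is 0x2C7380DB5CBD9159.
Split into bytes (most-significant first): 2C 73 80 DB 5C BD 91 59.
In little-endian order the low byte comes first in memory.
So at ascending addresses the bytes are 59 91 BD 5C DB 80 73 2C.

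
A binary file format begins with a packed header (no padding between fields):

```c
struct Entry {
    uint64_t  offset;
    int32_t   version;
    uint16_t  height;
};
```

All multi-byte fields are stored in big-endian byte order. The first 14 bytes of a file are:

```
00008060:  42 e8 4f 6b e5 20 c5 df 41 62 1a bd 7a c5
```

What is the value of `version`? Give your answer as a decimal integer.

`version` follows `offset` (8 bytes), so it starts at byte offset 8 and occupies 4 bytes.
Bytes at offsets 8..11: 41 62 1A BD.
In big-endian order the high byte comes first in memory.
The bytes are already most-significant first: 0x41621ABD.
0x41621ABD = 1096948413.

1096948413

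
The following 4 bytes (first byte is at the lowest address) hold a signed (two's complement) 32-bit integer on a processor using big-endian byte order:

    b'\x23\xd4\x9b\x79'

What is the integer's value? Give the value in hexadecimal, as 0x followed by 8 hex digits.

0x23D49B79

Big-endian: lowest address holds the most-significant byte.
The bytes are already most-significant first: 0x23D49B79.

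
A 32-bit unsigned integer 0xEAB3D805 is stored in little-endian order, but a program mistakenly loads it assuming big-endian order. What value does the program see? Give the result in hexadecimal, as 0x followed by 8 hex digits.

0x05D8B3EA

Stored little-endian, the bytes at ascending addresses are 05 D8 B3 EA.
Read back as big-endian, the last byte is least significant, giving 0x05D8B3EA.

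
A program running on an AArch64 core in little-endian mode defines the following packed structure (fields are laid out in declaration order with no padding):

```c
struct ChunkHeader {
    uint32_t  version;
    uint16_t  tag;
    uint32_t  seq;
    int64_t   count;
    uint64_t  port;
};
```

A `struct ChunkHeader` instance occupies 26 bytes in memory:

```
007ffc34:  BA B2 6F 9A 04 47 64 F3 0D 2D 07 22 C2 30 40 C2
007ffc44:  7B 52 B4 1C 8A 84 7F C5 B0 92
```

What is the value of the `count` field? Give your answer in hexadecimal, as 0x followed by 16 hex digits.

0x527BC24030C22207

`count` follows `version` (4 B), `tag` (2 B), `seq` (4 B), so it starts at offset 4 + 2 + 4 = 10 and occupies 8 bytes.
Bytes at offsets 10..17: 07 22 C2 30 40 C2 7B 52.
Little-endian: lowest address holds the least-significant byte.
Reassemble most-significant byte first: 52 7B C2 40 30 C2 22 07 → 0x527BC24030C22207.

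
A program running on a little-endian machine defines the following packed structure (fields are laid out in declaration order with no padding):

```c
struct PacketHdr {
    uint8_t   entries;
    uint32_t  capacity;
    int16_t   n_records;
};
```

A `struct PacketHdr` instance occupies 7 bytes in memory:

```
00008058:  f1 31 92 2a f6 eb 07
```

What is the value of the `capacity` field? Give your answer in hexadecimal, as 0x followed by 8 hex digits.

`capacity` follows `entries` (1 byte), so it starts at byte offset 1 and occupies 4 bytes.
Bytes at offsets 1..4: 31 92 2A F6.
Little-endian stores the least-significant byte at the lowest address.
Reassemble most-significant byte first: F6 2A 92 31 → 0xF62A9231.

0xF62A9231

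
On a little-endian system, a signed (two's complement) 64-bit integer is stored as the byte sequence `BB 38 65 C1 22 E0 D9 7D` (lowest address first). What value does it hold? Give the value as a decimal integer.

In little-endian order the low byte comes first in memory.
Reassemble most-significant byte first: 7D D9 E0 22 C1 65 38 BB → 0x7DD9E022C16538BB.
0x7DD9E022C16538BB = 9068525764565350587.

9068525764565350587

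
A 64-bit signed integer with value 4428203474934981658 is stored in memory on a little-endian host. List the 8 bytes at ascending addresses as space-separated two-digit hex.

4428203474934981658 in hexadecimal, padded to 64 bits, is 0x3D7423994CA6641A.
Split into bytes (most-significant first): 3D 74 23 99 4C A6 64 1A.
Little-endian stores the least-significant byte at the lowest address.
So at ascending addresses the bytes are 1A 64 A6 4C 99 23 74 3D.

1A 64 A6 4C 99 23 74 3D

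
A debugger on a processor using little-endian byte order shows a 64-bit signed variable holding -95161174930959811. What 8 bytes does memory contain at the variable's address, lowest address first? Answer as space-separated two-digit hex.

3D D2 D4 63 6A EB AD FE

Two's complement of -95161174930959811 in 64 bits: 95161174930959811 = 0x015214959C2B2DC3; invert → 0xFEADEB6A63D4D23C; add 1 → 0xFEADEB6A63D4D23D.
Split into bytes (most-significant first): FE AD EB 6A 63 D4 D2 3D.
Little-endian: lowest address holds the least-significant byte.
So at ascending addresses the bytes are 3D D2 D4 63 6A EB AD FE.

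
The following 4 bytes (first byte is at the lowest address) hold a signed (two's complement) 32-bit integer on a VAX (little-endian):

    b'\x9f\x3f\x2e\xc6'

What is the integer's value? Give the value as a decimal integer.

In little-endian order the low byte comes first in memory.
Reassemble most-significant byte first: C6 2E 3F 9F → 0xC62E3F9F.
Top bit is set, so as a signed 32-bit value this is 0xC62E3F9F − 2^32 = -970047585.

-970047585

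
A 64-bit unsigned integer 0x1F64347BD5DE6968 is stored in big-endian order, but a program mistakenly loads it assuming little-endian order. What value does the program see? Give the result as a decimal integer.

7523789660975555615

Stored big-endian, the bytes at ascending addresses are 1F 64 34 7B D5 DE 69 68.
Read back as little-endian, the first byte is least significant, giving 0x6869DED57B34641F.
0x6869DED57B34641F = 7523789660975555615.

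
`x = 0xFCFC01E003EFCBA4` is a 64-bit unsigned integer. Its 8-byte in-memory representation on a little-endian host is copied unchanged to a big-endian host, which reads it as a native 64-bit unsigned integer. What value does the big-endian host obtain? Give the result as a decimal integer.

Stored little-endian, the bytes at ascending addresses are A4 CB EF 03 E0 01 FC FC.
Read back as big-endian, the last byte is least significant, giving 0xA4CBEF03E001FCFC.
0xA4CBEF03E001FCFC = 11874847642414611708.

11874847642414611708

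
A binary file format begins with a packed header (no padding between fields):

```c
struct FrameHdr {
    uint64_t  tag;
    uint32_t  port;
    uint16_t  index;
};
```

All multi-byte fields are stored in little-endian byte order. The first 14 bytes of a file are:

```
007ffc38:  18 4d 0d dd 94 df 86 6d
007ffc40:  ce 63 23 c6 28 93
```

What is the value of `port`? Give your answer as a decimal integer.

`port` follows `tag` (8 bytes), so it starts at byte offset 8 and occupies 4 bytes.
Bytes at offsets 8..11: CE 63 23 C6.
Little-endian: lowest address holds the least-significant byte.
Reassemble most-significant byte first: C6 23 63 CE → 0xC62363CE.
0xC62363CE = 3324208078.

3324208078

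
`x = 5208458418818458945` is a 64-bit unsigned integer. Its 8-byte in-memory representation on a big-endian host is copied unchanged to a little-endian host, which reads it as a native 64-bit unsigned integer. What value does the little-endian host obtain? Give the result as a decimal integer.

4694176987121010760

5208458418818458945 in 64-bit hexadecimal is 0x4848295619112541.
Stored big-endian, the bytes at ascending addresses are 48 48 29 56 19 11 25 41.
Read back as little-endian, the first byte is least significant, giving 0x4125111956294848.
0x4125111956294848 = 4694176987121010760.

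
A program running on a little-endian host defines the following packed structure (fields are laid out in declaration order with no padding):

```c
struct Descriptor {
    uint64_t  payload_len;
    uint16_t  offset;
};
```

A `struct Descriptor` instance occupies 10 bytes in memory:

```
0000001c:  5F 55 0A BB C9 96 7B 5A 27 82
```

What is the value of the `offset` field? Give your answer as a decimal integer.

33319

`offset` follows `payload_len` (8 bytes), so it starts at byte offset 8 and occupies 2 bytes.
Bytes at offsets 8..9: 27 82.
In little-endian order the low byte comes first in memory.
Reassemble most-significant byte first: 82 27 → 0x8227.
0x8227 = 33319.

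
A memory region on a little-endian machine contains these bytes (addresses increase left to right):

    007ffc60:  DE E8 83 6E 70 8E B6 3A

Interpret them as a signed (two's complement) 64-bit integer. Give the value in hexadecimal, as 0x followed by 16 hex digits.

0x3AB68E706E83E8DE

Little-endian stores the least-significant byte at the lowest address.
Reassemble most-significant byte first: 3A B6 8E 70 6E 83 E8 DE → 0x3AB68E706E83E8DE.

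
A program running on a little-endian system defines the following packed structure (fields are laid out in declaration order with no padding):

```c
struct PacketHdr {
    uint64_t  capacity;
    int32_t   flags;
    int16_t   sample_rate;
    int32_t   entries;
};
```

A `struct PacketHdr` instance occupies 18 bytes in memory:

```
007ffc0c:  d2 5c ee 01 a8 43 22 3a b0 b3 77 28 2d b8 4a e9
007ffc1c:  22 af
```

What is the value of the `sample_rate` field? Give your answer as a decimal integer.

-18387

`sample_rate` follows `capacity` (8 B), `flags` (4 B), so it starts at offset 8 + 4 = 12 and occupies 2 bytes.
Bytes at offsets 12..13: 2D B8.
Little-endian: lowest address holds the least-significant byte.
Reassemble most-significant byte first: B8 2D → 0xB82D.
Top bit is set, so as a signed 16-bit value this is 0xB82D − 2^16 = -18387.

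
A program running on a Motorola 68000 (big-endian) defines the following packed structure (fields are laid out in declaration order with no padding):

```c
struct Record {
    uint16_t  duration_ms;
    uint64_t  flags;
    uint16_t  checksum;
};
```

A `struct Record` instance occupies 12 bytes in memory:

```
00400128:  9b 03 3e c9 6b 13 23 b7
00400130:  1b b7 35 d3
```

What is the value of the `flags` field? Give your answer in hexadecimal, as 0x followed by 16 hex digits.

`flags` follows `duration_ms` (2 bytes), so it starts at byte offset 2 and occupies 8 bytes.
Bytes at offsets 2..9: 3E C9 6B 13 23 B7 1B B7.
In big-endian order the high byte comes first in memory.
The bytes are already most-significant first: 0x3EC96B1323B71BB7.

0x3EC96B1323B71BB7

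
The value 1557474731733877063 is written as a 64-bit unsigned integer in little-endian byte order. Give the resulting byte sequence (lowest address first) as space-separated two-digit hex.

47 01 A5 43 04 43 9D 15

1557474731733877063 in hexadecimal, padded to 64 bits, is 0x159D430443A50147.
Split into bytes (most-significant first): 15 9D 43 04 43 A5 01 47.
Little-endian: lowest address holds the least-significant byte.
So at ascending addresses the bytes are 47 01 A5 43 04 43 9D 15.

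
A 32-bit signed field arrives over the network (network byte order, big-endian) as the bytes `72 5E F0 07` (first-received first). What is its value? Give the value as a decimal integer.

Big-endian stores the most-significant byte at the lowest address.
The bytes are already most-significant first: 0x725EF007.
0x725EF007 = 1918824455.

1918824455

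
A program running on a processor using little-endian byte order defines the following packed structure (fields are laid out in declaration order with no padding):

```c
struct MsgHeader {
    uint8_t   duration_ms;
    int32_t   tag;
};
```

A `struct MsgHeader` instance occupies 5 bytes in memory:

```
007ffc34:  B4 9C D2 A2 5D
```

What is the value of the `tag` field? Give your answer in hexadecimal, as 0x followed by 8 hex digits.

0x5DA2D29C

`tag` follows `duration_ms` (1 byte), so it starts at byte offset 1 and occupies 4 bytes.
Bytes at offsets 1..4: 9C D2 A2 5D.
Little-endian stores the least-significant byte at the lowest address.
Reassemble most-significant byte first: 5D A2 D2 9C → 0x5DA2D29C.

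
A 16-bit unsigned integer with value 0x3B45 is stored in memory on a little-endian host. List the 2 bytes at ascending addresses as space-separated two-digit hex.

Split into bytes (most-significant first): 3B 45.
Little-endian stores the least-significant byte at the lowest address.
So at ascending addresses the bytes are 45 3B.

45 3B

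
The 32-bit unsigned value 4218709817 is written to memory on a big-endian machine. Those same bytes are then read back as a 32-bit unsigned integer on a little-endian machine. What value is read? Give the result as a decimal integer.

963081467

4218709817 in 32-bit hexadecimal is 0xFB746739.
Stored big-endian, the bytes at ascending addresses are FB 74 67 39.
Read back as little-endian, the first byte is least significant, giving 0x396774FB.
0x396774FB = 963081467.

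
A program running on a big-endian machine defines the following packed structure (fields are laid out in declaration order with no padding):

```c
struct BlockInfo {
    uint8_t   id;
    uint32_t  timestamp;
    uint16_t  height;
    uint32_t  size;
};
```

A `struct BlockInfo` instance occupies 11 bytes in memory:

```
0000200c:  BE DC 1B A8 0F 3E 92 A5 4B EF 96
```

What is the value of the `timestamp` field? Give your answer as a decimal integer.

3692800015

`timestamp` follows `id` (1 byte), so it starts at byte offset 1 and occupies 4 bytes.
Bytes at offsets 1..4: DC 1B A8 0F.
Big-endian: lowest address holds the most-significant byte.
The bytes are already most-significant first: 0xDC1BA80F.
0xDC1BA80F = 3692800015.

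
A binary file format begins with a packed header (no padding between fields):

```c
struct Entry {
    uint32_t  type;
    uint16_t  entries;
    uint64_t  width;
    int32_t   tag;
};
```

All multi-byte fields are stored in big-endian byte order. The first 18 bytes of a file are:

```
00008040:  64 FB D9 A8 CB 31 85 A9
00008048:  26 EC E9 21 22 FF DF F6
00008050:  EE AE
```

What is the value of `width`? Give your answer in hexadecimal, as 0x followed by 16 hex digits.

0x85A926ECE92122FF

`width` follows `type` (4 B), `entries` (2 B), so it starts at offset 4 + 2 = 6 and occupies 8 bytes.
Bytes at offsets 6..13: 85 A9 26 EC E9 21 22 FF.
Big-endian stores the most-significant byte at the lowest address.
The bytes are already most-significant first: 0x85A926ECE92122FF.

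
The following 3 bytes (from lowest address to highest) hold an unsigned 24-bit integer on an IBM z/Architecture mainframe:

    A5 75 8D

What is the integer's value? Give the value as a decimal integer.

10843533

In big-endian order the high byte comes first in memory.
The bytes are already most-significant first: 0xA5758D.
0xA5758D = 10843533.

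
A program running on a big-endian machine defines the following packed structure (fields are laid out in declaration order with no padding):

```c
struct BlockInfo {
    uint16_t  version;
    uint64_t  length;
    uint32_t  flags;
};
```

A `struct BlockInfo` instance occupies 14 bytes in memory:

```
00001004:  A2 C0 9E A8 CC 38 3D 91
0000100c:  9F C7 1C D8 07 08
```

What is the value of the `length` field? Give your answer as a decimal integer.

11432612196003192775

`length` follows `version` (2 bytes), so it starts at byte offset 2 and occupies 8 bytes.
Bytes at offsets 2..9: 9E A8 CC 38 3D 91 9F C7.
Big-endian: lowest address holds the most-significant byte.
The bytes are already most-significant first: 0x9EA8CC383D919FC7.
0x9EA8CC383D919FC7 = 11432612196003192775.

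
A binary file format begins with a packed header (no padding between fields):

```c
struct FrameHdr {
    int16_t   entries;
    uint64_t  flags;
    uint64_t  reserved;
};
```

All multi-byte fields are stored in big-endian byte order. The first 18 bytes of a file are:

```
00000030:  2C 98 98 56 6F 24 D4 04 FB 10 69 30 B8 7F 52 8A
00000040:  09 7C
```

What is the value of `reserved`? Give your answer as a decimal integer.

`reserved` follows `entries` (2 B), `flags` (8 B), so it starts at offset 2 + 8 = 10 and occupies 8 bytes.
Bytes at offsets 10..17: 69 30 B8 7F 52 8A 09 7C.
Big-endian: lowest address holds the most-significant byte.
The bytes are already most-significant first: 0x6930B87F528A097C.
0x6930B87F528A097C = 7579761029849680252.

7579761029849680252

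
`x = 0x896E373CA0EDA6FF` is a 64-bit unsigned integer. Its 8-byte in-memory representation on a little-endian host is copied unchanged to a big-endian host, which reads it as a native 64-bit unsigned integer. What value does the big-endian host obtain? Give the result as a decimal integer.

Stored little-endian, the bytes at ascending addresses are FF A6 ED A0 3C 37 6E 89.
Read back as big-endian, the last byte is least significant, giving 0xFFA6EDA03C376E89.
0xFFA6EDA03C376E89 = 18421672598266408585.

18421672598266408585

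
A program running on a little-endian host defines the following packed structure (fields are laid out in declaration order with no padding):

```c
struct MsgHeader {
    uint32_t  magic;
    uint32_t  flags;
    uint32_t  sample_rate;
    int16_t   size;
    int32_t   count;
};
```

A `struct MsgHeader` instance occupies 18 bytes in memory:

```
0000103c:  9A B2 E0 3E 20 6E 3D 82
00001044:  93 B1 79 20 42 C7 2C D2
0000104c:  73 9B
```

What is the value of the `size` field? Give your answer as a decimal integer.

`size` follows `magic` (4 B), `flags` (4 B), `sample_rate` (4 B), so it starts at offset 4 + 4 + 4 = 12 and occupies 2 bytes.
Bytes at offsets 12..13: 42 C7.
Little-endian: lowest address holds the least-significant byte.
Reassemble most-significant byte first: C7 42 → 0xC742.
Top bit is set, so as a signed 16-bit value this is 0xC742 − 2^16 = -14526.

-14526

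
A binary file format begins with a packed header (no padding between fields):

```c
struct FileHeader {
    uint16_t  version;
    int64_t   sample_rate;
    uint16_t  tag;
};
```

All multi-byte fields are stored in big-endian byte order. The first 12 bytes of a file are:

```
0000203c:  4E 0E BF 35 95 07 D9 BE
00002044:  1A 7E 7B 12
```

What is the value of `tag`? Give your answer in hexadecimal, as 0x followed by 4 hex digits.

0x7B12

`tag` follows `version` (2 B), `sample_rate` (8 B), so it starts at offset 2 + 8 = 10 and occupies 2 bytes.
Bytes at offsets 10..11: 7B 12.
Big-endian: lowest address holds the most-significant byte.
The bytes are already most-significant first: 0x7B12.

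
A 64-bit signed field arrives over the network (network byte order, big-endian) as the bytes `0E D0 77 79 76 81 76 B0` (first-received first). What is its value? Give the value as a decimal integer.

1067484475249751728

In big-endian order the high byte comes first in memory.
The bytes are already most-significant first: 0x0ED07779768176B0.
0x0ED07779768176B0 = 1067484475249751728.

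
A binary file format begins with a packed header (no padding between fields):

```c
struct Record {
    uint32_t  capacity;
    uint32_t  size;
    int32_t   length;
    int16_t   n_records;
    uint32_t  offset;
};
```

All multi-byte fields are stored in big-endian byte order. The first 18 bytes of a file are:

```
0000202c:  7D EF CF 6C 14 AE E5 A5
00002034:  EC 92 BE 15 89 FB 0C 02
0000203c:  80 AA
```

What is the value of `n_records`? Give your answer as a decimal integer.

-30213

`n_records` follows `capacity` (4 B), `size` (4 B), `length` (4 B), so it starts at offset 4 + 4 + 4 = 12 and occupies 2 bytes.
Bytes at offsets 12..13: 89 FB.
Big-endian: lowest address holds the most-significant byte.
The bytes are already most-significant first: 0x89FB.
Top bit is set, so as a signed 16-bit value this is 0x89FB − 2^16 = -30213.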